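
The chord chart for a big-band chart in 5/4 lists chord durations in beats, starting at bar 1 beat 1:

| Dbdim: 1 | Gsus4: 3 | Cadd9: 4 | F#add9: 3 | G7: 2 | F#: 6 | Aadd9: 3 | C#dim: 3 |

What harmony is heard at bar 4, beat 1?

F#

Beat 1 of bar 4 is beat (4−1)×5 + 1 = 16 overall.
Running totals: Dbdim ends at 1, Gsus4 ends at 4, Cadd9 ends at 8, F#add9 ends at 11, G7 ends at 13, F# ends at 19.
Beat 16 falls within F#.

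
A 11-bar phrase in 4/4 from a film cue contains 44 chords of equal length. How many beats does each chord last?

11 bars × 4 beats/bar = 44 beats total.
44 beats ÷ 44 chords = 1 beats per chord.
(That is a quarter note.)

1 beat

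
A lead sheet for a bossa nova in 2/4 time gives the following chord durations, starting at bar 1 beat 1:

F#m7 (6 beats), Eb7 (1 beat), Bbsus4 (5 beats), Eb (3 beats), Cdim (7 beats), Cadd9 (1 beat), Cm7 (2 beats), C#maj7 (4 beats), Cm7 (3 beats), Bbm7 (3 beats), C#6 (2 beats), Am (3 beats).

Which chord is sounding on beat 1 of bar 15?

C#maj7

Beat 1 of bar 15 is beat (15−1)×2 + 1 = 29 overall.
Running totals: F#m7 ends at 6, Eb7 ends at 7, Bbsus4 ends at 12, Eb ends at 15, Cdim ends at 22, Cadd9 ends at 23, Cm7 ends at 25, C#maj7 ends at 29.
Beat 29 falls within C#maj7.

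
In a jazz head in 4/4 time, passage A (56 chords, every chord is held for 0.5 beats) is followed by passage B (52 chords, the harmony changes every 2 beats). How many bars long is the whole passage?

33 bars

A: 56 × 0.5 = 28 beats = 7 bars.
B: 52 × 2 = 104 beats = 26 bars.
Total: 7 + 26 = 33 bars.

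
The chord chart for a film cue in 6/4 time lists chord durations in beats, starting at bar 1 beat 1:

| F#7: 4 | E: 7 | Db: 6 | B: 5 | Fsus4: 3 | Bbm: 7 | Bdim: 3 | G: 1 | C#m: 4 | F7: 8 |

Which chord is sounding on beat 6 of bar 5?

Beat 6 of bar 5 is beat (5−1)×6 + 6 = 30 overall.
Running totals: F#7 ends at 4, E ends at 11, Db ends at 17, B ends at 22, Fsus4 ends at 25, Bbm ends at 32.
Beat 30 falls within Bbm.

Bbm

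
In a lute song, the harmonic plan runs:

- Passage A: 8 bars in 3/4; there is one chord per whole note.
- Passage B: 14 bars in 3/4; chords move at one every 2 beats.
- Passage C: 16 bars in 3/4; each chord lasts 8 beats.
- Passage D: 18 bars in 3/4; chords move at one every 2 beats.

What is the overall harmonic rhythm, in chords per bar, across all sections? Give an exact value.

15/14 chords per bar

A: 8 × 3 = 24 beats ÷ 4 = 6 chords.
B: 14 × 3 = 42 beats ÷ 2 = 21 chords.
C: 16 × 3 = 48 beats ÷ 8 = 6 chords.
D: 18 × 3 = 54 beats ÷ 2 = 27 chords.
Overall: 60 chords over 56 bars → 60/56 = 15/14 chords per bar.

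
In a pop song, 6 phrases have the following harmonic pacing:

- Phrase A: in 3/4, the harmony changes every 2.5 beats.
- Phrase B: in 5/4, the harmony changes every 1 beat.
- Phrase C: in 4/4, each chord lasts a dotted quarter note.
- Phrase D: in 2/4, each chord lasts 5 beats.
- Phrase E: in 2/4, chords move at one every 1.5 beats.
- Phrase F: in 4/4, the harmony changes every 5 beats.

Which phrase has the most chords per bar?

Phrase B

A: 3/2.5 = 1.2 chords/bar.
B: 5/1 = 5 chords/bar.
C: 4/1.5 = 8/3 chords/bar.
D: 2/5 = 0.4 chords/bar.
E: 2/1.5 = 4/3 chords/bar.
F: 4/5 = 0.8 chords/bar.
Fastest is B at 5 chords/bar.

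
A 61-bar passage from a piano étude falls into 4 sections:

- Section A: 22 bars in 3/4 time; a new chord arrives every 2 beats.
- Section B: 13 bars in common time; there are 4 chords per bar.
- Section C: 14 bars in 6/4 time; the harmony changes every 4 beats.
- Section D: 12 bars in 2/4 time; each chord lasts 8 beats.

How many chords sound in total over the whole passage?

109 chords

A: 22·3 = 66 beats, 66/2 = 33 chords.
B: 13·4 = 52 beats, 52/1 = 52 chords.
C: 14·6 = 84 beats, 84/4 = 21 chords.
D: 12·2 = 24 beats, 24/8 = 3 chords.
Total: 33 + 52 + 21 + 3 = 109.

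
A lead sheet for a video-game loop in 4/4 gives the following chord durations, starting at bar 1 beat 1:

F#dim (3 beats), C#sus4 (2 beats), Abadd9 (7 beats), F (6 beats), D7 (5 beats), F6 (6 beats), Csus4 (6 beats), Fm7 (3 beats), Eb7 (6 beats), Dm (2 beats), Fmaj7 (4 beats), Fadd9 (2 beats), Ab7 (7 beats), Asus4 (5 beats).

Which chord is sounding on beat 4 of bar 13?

Fadd9

Beat 4 of bar 13 is beat (13−1)×4 + 4 = 52 overall.
Running totals: F#dim ends at 3, C#sus4 ends at 5, Abadd9 ends at 12, F ends at 18, D7 ends at 23, F6 ends at 29, Csus4 ends at 35, Fm7 ends at 38, Eb7 ends at 44, Dm ends at 46, Fmaj7 ends at 50, Fadd9 ends at 52.
Beat 52 falls within Fadd9.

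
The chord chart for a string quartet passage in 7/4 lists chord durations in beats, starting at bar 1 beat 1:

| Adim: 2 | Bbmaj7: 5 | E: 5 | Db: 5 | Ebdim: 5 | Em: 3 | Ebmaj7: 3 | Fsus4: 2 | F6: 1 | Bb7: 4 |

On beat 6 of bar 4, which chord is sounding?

Ebmaj7

Beat 6 of bar 4 is beat (4−1)×7 + 6 = 27 overall.
Running totals: Adim ends at 2, Bbmaj7 ends at 7, E ends at 12, Db ends at 17, Ebdim ends at 22, Em ends at 25, Ebmaj7 ends at 28.
Beat 27 falls within Ebmaj7.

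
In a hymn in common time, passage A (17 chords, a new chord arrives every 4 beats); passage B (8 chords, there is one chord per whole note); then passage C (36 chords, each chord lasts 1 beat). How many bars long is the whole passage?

A: 17 × 4 = 68 beats = 17 bars.
B: 8 × 4 = 32 beats = 8 bars.
C: 36 × 1 = 36 beats = 9 bars.
Total: 17 + 8 + 9 = 34 bars.

34 bars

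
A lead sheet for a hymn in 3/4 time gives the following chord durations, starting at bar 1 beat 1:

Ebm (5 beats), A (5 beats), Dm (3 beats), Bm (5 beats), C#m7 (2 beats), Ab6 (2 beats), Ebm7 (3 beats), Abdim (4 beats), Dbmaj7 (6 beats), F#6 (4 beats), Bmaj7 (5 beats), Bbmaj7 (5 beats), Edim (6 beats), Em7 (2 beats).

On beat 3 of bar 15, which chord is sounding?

Beat 3 of bar 15 is beat (15−1)×3 + 3 = 45 overall.
Running totals: Ebm ends at 5, A ends at 10, Dm ends at 13, Bm ends at 18, C#m7 ends at 20, Ab6 ends at 22, Ebm7 ends at 25, Abdim ends at 29, Dbmaj7 ends at 35, F#6 ends at 39, Bmaj7 ends at 44, Bbmaj7 ends at 49.
Beat 45 falls within Bbmaj7.

Bbmaj7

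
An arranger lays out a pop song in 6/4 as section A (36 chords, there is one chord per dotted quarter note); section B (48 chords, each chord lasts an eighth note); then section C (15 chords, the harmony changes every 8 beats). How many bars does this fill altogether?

33 bars

A: 36 × 1.5 = 54 beats = 9 bars.
B: 48 × 0.5 = 24 beats = 4 bars.
C: 15 × 8 = 120 beats = 20 bars.
Total: 9 + 4 + 20 = 33 bars.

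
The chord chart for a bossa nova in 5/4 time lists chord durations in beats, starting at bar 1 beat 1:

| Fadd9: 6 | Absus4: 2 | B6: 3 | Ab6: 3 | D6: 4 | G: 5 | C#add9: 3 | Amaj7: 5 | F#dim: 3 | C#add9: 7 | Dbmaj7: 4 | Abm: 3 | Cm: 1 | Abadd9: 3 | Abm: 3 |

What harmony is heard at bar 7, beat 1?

Amaj7

Beat 1 of bar 7 is beat (7−1)×5 + 1 = 31 overall.
Running totals: Fadd9 ends at 6, Absus4 ends at 8, B6 ends at 11, Ab6 ends at 14, D6 ends at 18, G ends at 23, C#add9 ends at 26, Amaj7 ends at 31.
Beat 31 falls within Amaj7.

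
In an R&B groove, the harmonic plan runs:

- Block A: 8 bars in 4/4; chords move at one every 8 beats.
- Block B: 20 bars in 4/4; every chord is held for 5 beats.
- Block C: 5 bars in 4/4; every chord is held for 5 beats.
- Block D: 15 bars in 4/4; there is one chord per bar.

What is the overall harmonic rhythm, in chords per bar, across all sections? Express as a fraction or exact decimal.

13/16 chords per bar

A: 8 bars of 4 beats is 32 beats; at 8 beats each that's 4 chords.
B: 20 bars of 4 beats is 80 beats; at 5 beats each that's 16 chords.
C: 5 bars of 4 beats is 20 beats; at 5 beats each that's 4 chords.
D: 15 bars of 4 beats is 60 beats; at 4 beats each that's 15 chords.
Overall: 39 chords over 48 bars → 39/48 = 13/16 chords per bar.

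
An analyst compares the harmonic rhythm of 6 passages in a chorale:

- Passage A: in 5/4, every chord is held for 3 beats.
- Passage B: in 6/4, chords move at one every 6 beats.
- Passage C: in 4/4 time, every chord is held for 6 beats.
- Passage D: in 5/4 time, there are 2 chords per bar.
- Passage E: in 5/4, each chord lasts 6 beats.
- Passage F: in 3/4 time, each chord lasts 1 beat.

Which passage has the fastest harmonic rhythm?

A: each chord is 3 beats in 5/4, so 5/3 per bar.
B: each chord is 6 beats in 6/4, so 1 per bar.
C: each chord is 6 beats in 4/4, so 2/3 per bar.
D: each chord is 2.5 beats in 5/4, so 2 per bar.
E: each chord is 6 beats in 5/4, so 5/6 per bar.
F: each chord is 1 beat in 3/4, so 3 per bar.
Fastest is F at 3 chords/bar.

Passage F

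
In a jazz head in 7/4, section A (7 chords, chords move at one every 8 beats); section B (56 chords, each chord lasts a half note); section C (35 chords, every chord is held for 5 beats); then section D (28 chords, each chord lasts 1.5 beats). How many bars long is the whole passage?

55 bars

A: 7 × 8 = 56 beats = 8 bars.
B: 56 × 2 = 112 beats = 16 bars.
C: 35 × 5 = 175 beats = 25 bars.
D: 28 × 1.5 = 42 beats = 6 bars.
Total: 8 + 16 + 25 + 6 = 55 bars.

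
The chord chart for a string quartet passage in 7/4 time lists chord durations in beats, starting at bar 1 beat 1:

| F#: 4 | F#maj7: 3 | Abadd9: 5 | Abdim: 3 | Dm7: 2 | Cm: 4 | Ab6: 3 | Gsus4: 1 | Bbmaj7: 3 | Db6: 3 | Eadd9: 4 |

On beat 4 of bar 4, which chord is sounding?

Gsus4

Beat 4 of bar 4 is beat (4−1)×7 + 4 = 25 overall.
Running totals: F# ends at 4, F#maj7 ends at 7, Abadd9 ends at 12, Abdim ends at 15, Dm7 ends at 17, Cm ends at 21, Ab6 ends at 24, Gsus4 ends at 25.
Beat 25 falls within Gsus4.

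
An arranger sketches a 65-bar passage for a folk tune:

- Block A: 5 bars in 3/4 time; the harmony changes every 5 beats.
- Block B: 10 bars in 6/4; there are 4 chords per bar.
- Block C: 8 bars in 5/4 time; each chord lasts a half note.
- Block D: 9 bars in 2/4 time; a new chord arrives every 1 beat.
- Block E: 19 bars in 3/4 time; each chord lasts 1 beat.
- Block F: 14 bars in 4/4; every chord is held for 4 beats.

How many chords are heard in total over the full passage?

152 chords

A: 5·3 = 15 beats, 15/5 = 3 chords.
B: 10·6 = 60 beats, 60/1.5 = 40 chords.
C: 8·5 = 40 beats, 40/2 = 20 chords.
D: 9·2 = 18 beats, 18/1 = 18 chords.
E: 19·3 = 57 beats, 57/1 = 57 chords.
F: 14·4 = 56 beats, 56/4 = 14 chords.
Total: 3 + 40 + 20 + 18 + 57 + 14 = 152.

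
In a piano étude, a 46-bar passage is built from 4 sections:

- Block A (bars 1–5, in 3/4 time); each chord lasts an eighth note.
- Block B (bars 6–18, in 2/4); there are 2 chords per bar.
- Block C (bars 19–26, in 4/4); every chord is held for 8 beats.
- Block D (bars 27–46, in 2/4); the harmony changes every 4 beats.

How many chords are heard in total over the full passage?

70 chords

A: 5·3 = 15 beats, 15/0.5 = 30 chords.
B: 13·2 = 26 beats, 26/1 = 26 chords.
C: 8·4 = 32 beats, 32/8 = 4 chords.
D: 20·2 = 40 beats, 40/4 = 10 chords.
Total: 30 + 26 + 4 + 10 = 70.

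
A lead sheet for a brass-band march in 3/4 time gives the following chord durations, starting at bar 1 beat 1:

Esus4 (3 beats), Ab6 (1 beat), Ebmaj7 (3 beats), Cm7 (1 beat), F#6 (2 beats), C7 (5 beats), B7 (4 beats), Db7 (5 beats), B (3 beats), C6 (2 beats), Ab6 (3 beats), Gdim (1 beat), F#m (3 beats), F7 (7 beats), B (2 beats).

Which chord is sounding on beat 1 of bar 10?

C6

Beat 1 of bar 10 is beat (10−1)×3 + 1 = 28 overall.
Running totals: Esus4 ends at 3, Ab6 ends at 4, Ebmaj7 ends at 7, Cm7 ends at 8, F#6 ends at 10, C7 ends at 15, B7 ends at 19, Db7 ends at 24, B ends at 27, C6 ends at 29.
Beat 28 falls within C6.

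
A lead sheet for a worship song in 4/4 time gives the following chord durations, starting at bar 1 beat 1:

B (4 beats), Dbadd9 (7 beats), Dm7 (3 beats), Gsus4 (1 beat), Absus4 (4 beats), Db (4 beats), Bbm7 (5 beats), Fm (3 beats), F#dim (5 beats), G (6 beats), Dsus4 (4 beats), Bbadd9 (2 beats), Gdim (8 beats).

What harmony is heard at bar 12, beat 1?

Beat 1 of bar 12 is beat (12−1)×4 + 1 = 45 overall.
Running totals: B ends at 4, Dbadd9 ends at 11, Dm7 ends at 14, Gsus4 ends at 15, Absus4 ends at 19, Db ends at 23, Bbm7 ends at 28, Fm ends at 31, F#dim ends at 36, G ends at 42, Dsus4 ends at 46.
Beat 45 falls within Dsus4.

Dsus4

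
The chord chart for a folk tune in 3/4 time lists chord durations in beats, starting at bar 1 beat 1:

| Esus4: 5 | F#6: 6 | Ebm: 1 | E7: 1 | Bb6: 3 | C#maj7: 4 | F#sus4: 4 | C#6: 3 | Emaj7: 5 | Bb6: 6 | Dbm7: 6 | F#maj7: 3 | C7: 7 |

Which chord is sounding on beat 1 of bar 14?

Dbm7

Beat 1 of bar 14 is beat (14−1)×3 + 1 = 40 overall.
Running totals: Esus4 ends at 5, F#6 ends at 11, Ebm ends at 12, E7 ends at 13, Bb6 ends at 16, C#maj7 ends at 20, F#sus4 ends at 24, C#6 ends at 27, Emaj7 ends at 32, Bb6 ends at 38, Dbm7 ends at 44.
Beat 40 falls within Dbm7.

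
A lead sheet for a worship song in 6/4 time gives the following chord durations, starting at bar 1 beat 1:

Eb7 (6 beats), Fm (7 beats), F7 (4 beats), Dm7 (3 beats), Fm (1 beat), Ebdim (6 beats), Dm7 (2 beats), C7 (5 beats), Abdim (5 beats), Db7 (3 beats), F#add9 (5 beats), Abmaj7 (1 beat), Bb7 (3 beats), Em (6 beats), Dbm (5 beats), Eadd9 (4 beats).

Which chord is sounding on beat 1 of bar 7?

Beat 1 of bar 7 is beat (7−1)×6 + 1 = 37 overall.
Running totals: Eb7 ends at 6, Fm ends at 13, F7 ends at 17, Dm7 ends at 20, Fm ends at 21, Ebdim ends at 27, Dm7 ends at 29, C7 ends at 34, Abdim ends at 39.
Beat 37 falls within Abdim.

Abdim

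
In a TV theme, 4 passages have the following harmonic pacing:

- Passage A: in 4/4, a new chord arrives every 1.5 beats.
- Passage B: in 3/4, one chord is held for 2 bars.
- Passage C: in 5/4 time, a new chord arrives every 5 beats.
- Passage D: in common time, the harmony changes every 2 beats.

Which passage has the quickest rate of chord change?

Passage A

A: 4/1.5 = 8/3 chords/bar.
B: 3/6 = 0.5 chords/bar.
C: 5/5 = 1 chord/bar.
D: 4/2 = 2 chords/bar.
Fastest is A at 8/3 chords/bar.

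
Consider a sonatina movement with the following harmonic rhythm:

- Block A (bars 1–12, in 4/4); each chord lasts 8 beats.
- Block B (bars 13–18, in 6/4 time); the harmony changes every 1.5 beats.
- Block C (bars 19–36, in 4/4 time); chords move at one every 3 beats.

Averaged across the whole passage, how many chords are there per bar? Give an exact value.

A: 12 bars of 4 beats is 48 beats; at 8 beats each that's 6 chords.
B: 6 bars of 6 beats is 36 beats; at 1.5 beats each that's 24 chords.
C: 18 bars of 4 beats is 72 beats; at 3 beats each that's 24 chords.
Overall: 54 chords over 36 bars → 54/36 = 1.5 chords per bar.

1.5 chords per bar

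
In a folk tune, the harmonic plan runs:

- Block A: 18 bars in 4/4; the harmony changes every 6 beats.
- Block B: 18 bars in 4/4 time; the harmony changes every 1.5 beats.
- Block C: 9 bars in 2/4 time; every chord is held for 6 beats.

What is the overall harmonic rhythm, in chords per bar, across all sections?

1.4 chords per bar

A: 18 bars of 4 beats is 72 beats; at 6 beats each that's 12 chords.
B: 18 bars of 4 beats is 72 beats; at 1.5 beats each that's 48 chords.
C: 9 bars of 2 beats is 18 beats; at 6 beats each that's 3 chords.
Overall: 63 chords over 45 bars → 63/45 = 1.4 chords per bar.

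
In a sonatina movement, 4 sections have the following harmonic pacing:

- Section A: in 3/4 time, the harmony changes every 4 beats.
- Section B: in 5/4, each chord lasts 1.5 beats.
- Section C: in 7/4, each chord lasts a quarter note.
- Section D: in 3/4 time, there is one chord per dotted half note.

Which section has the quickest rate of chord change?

Section C

A: 3 beats/bar ÷ 4 beats/chord = 0.75 chords/bar.
B: 5 beats/bar ÷ 1.5 beats/chord = 10/3 chords/bar.
C: 7 beats/bar ÷ 1 beat/chord = 7 chords/bar.
D: 3 beats/bar ÷ 3 beats/chord = 1 chord/bar.
Fastest is C at 7 chords/bar.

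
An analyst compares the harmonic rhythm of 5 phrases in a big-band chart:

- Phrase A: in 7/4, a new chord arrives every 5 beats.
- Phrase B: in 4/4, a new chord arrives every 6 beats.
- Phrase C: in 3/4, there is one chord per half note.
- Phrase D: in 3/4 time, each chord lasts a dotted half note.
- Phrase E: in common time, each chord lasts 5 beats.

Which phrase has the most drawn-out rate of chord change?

A: 7 beats/bar ÷ 5 beats/chord = 1.4 chords/bar.
B: 4 beats/bar ÷ 6 beats/chord = 2/3 chords/bar.
C: 3 beats/bar ÷ 2 beats/chord = 1.5 chords/bar.
D: 3 beats/bar ÷ 3 beats/chord = 1 chord/bar.
E: 4 beats/bar ÷ 5 beats/chord = 0.8 chords/bar.
Slowest is B at 2/3 chords/bar.

Phrase B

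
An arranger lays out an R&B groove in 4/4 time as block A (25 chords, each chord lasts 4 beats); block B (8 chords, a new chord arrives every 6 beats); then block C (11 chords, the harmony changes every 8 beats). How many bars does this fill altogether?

A: 25 × 4 = 100 beats = 25 bars.
B: 8 × 6 = 48 beats = 12 bars.
C: 11 × 8 = 88 beats = 22 bars.
Total: 25 + 12 + 22 = 59 bars.

59 bars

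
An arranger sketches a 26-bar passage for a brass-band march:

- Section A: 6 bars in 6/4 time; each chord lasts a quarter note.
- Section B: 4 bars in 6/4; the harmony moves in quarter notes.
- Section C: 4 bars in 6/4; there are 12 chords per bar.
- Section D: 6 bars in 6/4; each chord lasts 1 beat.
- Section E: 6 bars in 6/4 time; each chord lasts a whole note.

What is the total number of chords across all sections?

A: 6·6 = 36 beats, 36/1 = 36 chords.
B: 4·6 = 24 beats, 24/1 = 24 chords.
C: 4·6 = 24 beats, 24/0.5 = 48 chords.
D: 6·6 = 36 beats, 36/1 = 36 chords.
E: 6·6 = 36 beats, 36/4 = 9 chords.
Total: 36 + 24 + 48 + 36 + 9 = 153.

153 chords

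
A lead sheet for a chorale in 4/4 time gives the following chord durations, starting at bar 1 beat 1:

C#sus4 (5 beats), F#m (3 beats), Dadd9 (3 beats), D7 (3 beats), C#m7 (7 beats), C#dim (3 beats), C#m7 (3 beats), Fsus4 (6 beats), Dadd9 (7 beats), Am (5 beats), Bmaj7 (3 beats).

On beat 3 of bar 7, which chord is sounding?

C#m7

Beat 3 of bar 7 is beat (7−1)×4 + 3 = 27 overall.
Running totals: C#sus4 ends at 5, F#m ends at 8, Dadd9 ends at 11, D7 ends at 14, C#m7 ends at 21, C#dim ends at 24, C#m7 ends at 27.
Beat 27 falls within C#m7.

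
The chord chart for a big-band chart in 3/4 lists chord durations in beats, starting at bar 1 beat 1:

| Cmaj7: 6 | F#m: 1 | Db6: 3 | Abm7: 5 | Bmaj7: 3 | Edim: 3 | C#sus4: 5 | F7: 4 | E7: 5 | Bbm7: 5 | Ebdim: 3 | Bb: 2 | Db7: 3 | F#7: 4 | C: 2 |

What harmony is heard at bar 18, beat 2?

Beat 2 of bar 18 is beat (18−1)×3 + 2 = 53 overall.
Running totals: Cmaj7 ends at 6, F#m ends at 7, Db6 ends at 10, Abm7 ends at 15, Bmaj7 ends at 18, Edim ends at 21, C#sus4 ends at 26, F7 ends at 30, E7 ends at 35, Bbm7 ends at 40, Ebdim ends at 43, Bb ends at 45, Db7 ends at 48, F#7 ends at 52, C ends at 54.
Beat 53 falls within C.

C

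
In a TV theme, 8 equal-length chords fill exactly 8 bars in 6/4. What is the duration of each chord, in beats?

8 bars × 6 beats/bar = 48 beats total.
48 beats ÷ 8 chords = 6 beats per chord.

6 beats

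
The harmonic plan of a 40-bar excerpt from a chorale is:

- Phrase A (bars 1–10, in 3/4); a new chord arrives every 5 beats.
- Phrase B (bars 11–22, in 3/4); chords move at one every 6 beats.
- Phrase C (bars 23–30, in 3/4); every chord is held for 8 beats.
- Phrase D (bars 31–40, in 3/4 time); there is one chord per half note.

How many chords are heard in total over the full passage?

30 chords

A: 10 bars × 3 beats = 30 beats; 5 beats/chord → 6 chords.
B: 12 bars × 3 beats = 36 beats; 6 beats/chord → 6 chords.
C: 8 bars × 3 beats = 24 beats; 8 beats/chord → 3 chords.
D: 10 bars × 3 beats = 30 beats; 2 beats/chord → 15 chords.
Total: 6 + 6 + 3 + 15 = 30.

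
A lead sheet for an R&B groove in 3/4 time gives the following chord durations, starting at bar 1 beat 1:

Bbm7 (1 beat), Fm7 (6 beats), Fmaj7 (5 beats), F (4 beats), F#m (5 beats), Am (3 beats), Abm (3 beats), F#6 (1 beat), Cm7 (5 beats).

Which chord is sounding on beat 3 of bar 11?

Beat 3 of bar 11 is beat (11−1)×3 + 3 = 33 overall.
Running totals: Bbm7 ends at 1, Fm7 ends at 7, Fmaj7 ends at 12, F ends at 16, F#m ends at 21, Am ends at 24, Abm ends at 27, F#6 ends at 28, Cm7 ends at 33.
Beat 33 falls within Cm7.

Cm7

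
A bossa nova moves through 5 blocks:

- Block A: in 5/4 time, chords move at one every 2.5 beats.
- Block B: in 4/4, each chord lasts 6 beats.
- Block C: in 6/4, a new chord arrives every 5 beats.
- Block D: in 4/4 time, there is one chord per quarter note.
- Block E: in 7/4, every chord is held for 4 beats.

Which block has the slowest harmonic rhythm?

A: 5 beats/bar ÷ 2.5 beats/chord = 2 chords/bar.
B: 4 beats/bar ÷ 6 beats/chord = 2/3 chords/bar.
C: 6 beats/bar ÷ 5 beats/chord = 1.2 chords/bar.
D: 4 beats/bar ÷ 1 beat/chord = 4 chords/bar.
E: 7 beats/bar ÷ 4 beats/chord = 1.75 chords/bar.
Slowest is B at 2/3 chords/bar.

Block B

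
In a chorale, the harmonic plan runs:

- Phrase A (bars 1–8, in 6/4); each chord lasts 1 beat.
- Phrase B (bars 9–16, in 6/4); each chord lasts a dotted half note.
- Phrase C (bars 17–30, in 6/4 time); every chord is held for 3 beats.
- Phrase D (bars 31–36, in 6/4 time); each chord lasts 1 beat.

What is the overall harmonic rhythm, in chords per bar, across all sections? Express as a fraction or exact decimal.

32/9 chords per bar

A: 8 × 6 = 48 beats ÷ 1 = 48 chords.
B: 8 × 6 = 48 beats ÷ 3 = 16 chords.
C: 14 × 6 = 84 beats ÷ 3 = 28 chords.
D: 6 × 6 = 36 beats ÷ 1 = 36 chords.
Overall: 128 chords over 36 bars → 128/36 = 32/9 chords per bar.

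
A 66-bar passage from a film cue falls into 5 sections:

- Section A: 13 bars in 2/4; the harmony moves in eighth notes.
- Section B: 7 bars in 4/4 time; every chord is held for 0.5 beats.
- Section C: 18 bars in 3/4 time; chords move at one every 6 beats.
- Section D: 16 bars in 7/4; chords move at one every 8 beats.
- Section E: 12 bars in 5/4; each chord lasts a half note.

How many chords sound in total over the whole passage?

A: 13·2 = 26 beats, 26/0.5 = 52 chords.
B: 7·4 = 28 beats, 28/0.5 = 56 chords.
C: 18·3 = 54 beats, 54/6 = 9 chords.
D: 16·7 = 112 beats, 112/8 = 14 chords.
E: 12·5 = 60 beats, 60/2 = 30 chords.
Total: 52 + 56 + 9 + 14 + 30 = 161.

161 chords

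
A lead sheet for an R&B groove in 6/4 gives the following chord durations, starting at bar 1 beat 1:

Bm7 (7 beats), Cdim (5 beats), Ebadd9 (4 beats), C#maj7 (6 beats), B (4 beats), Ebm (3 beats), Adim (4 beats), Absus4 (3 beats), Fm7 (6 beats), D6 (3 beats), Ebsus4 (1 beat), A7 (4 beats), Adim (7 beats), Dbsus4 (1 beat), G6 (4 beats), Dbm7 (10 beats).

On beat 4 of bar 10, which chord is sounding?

Dbsus4

Beat 4 of bar 10 is beat (10−1)×6 + 4 = 58 overall.
Running totals: Bm7 ends at 7, Cdim ends at 12, Ebadd9 ends at 16, C#maj7 ends at 22, B ends at 26, Ebm ends at 29, Adim ends at 33, Absus4 ends at 36, Fm7 ends at 42, D6 ends at 45, Ebsus4 ends at 46, A7 ends at 50, Adim ends at 57, Dbsus4 ends at 58.
Beat 58 falls within Dbsus4.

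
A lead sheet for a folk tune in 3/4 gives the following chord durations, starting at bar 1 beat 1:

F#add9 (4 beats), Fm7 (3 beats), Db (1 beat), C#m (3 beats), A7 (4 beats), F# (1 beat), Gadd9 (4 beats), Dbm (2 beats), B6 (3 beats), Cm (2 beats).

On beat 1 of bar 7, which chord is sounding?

Gadd9

Beat 1 of bar 7 is beat (7−1)×3 + 1 = 19 overall.
Running totals: F#add9 ends at 4, Fm7 ends at 7, Db ends at 8, C#m ends at 11, A7 ends at 15, F# ends at 16, Gadd9 ends at 20.
Beat 19 falls within Gadd9.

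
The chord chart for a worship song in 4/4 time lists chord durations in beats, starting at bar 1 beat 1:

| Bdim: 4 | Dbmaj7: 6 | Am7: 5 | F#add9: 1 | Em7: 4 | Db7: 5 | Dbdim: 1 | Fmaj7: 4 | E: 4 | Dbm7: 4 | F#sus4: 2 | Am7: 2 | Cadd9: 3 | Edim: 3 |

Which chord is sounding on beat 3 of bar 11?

Cadd9

Beat 3 of bar 11 is beat (11−1)×4 + 3 = 43 overall.
Running totals: Bdim ends at 4, Dbmaj7 ends at 10, Am7 ends at 15, F#add9 ends at 16, Em7 ends at 20, Db7 ends at 25, Dbdim ends at 26, Fmaj7 ends at 30, E ends at 34, Dbm7 ends at 38, F#sus4 ends at 40, Am7 ends at 42, Cadd9 ends at 45.
Beat 43 falls within Cadd9.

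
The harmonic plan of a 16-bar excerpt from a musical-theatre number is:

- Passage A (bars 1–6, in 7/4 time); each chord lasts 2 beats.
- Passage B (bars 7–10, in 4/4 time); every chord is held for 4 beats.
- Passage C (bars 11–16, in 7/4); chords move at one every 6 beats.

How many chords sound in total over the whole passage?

A has 42 beats and chords last 2 each, so 21 chords.
B has 16 beats and chords last 4 each, so 4 chords.
C has 42 beats and chords last 6 each, so 7 chords.
Total: 21 + 4 + 7 = 32.

32 chords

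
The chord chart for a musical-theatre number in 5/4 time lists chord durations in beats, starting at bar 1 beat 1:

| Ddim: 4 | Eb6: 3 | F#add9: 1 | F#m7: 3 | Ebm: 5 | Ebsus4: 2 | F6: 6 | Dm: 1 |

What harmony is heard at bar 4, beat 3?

Ebsus4

Beat 3 of bar 4 is beat (4−1)×5 + 3 = 18 overall.
Running totals: Ddim ends at 4, Eb6 ends at 7, F#add9 ends at 8, F#m7 ends at 11, Ebm ends at 16, Ebsus4 ends at 18.
Beat 18 falls within Ebsus4.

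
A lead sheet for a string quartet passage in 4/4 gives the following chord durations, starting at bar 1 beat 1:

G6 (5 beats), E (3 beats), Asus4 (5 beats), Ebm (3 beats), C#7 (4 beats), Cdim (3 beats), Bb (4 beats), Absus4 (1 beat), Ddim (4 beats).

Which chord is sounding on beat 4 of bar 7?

Beat 4 of bar 7 is beat (7−1)×4 + 4 = 28 overall.
Running totals: G6 ends at 5, E ends at 8, Asus4 ends at 13, Ebm ends at 16, C#7 ends at 20, Cdim ends at 23, Bb ends at 27, Absus4 ends at 28.
Beat 28 falls within Absus4.

Absus4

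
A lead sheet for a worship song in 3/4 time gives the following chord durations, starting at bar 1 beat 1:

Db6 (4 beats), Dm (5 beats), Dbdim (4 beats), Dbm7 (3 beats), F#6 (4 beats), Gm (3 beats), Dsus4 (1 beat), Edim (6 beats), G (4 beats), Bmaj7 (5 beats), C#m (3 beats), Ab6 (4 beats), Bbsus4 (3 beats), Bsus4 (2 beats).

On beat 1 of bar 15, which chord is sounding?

Beat 1 of bar 15 is beat (15−1)×3 + 1 = 43 overall.
Running totals: Db6 ends at 4, Dm ends at 9, Dbdim ends at 13, Dbm7 ends at 16, F#6 ends at 20, Gm ends at 23, Dsus4 ends at 24, Edim ends at 30, G ends at 34, Bmaj7 ends at 39, C#m ends at 42, Ab6 ends at 46.
Beat 43 falls within Ab6.

Ab6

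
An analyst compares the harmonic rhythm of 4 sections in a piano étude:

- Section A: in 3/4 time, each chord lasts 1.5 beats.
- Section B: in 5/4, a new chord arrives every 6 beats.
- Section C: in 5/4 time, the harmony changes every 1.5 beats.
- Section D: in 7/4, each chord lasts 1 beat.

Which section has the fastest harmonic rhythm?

A: each chord is 1.5 beats in 3/4, so 2 per bar.
B: each chord is 6 beats in 5/4, so 5/6 per bar.
C: each chord is 1.5 beats in 5/4, so 10/3 per bar.
D: each chord is 1 beat in 7/4, so 7 per bar.
Fastest is D at 7 chords/bar.

Section D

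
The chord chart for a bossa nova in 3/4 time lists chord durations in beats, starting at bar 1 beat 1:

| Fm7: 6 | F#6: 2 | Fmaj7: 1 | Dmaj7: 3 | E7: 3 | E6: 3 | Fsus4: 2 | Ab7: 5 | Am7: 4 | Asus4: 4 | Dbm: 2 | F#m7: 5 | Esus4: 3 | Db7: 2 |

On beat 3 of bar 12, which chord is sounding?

Beat 3 of bar 12 is beat (12−1)×3 + 3 = 36 overall.
Running totals: Fm7 ends at 6, F#6 ends at 8, Fmaj7 ends at 9, Dmaj7 ends at 12, E7 ends at 15, E6 ends at 18, Fsus4 ends at 20, Ab7 ends at 25, Am7 ends at 29, Asus4 ends at 33, Dbm ends at 35, F#m7 ends at 40.
Beat 36 falls within F#m7.

F#m7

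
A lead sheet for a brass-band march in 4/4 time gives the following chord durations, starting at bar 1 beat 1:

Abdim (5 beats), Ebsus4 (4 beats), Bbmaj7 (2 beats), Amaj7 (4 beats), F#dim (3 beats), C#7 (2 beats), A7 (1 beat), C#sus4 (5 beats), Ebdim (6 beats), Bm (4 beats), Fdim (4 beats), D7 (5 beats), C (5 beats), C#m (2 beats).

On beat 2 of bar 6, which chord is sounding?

Beat 2 of bar 6 is beat (6−1)×4 + 2 = 22 overall.
Running totals: Abdim ends at 5, Ebsus4 ends at 9, Bbmaj7 ends at 11, Amaj7 ends at 15, F#dim ends at 18, C#7 ends at 20, A7 ends at 21, C#sus4 ends at 26.
Beat 22 falls within C#sus4.

C#sus4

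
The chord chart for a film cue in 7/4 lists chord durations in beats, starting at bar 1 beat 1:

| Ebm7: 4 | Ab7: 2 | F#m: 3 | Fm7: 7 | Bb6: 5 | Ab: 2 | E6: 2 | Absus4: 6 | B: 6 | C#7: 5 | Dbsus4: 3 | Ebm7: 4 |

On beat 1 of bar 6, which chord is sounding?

Beat 1 of bar 6 is beat (6−1)×7 + 1 = 36 overall.
Running totals: Ebm7 ends at 4, Ab7 ends at 6, F#m ends at 9, Fm7 ends at 16, Bb6 ends at 21, Ab ends at 23, E6 ends at 25, Absus4 ends at 31, B ends at 37.
Beat 36 falls within B.

B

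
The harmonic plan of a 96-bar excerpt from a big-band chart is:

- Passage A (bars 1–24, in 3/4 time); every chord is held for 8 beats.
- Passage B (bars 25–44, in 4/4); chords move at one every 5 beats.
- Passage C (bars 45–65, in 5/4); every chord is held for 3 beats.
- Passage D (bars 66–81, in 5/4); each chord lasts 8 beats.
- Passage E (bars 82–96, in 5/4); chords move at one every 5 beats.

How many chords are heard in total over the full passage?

85 chords

A has 72 beats and chords last 8 each, so 9 chords.
B has 80 beats and chords last 5 each, so 16 chords.
C has 105 beats and chords last 3 each, so 35 chords.
D has 80 beats and chords last 8 each, so 10 chords.
E has 75 beats and chords last 5 each, so 15 chords.
Total: 9 + 16 + 35 + 10 + 15 = 85.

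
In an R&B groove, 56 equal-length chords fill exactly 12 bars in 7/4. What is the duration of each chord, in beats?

12 bars × 7 beats/bar = 84 beats total.
84 beats ÷ 56 chords = 1.5 beats per chord.
(That is a dotted quarter note.)

1.5 beats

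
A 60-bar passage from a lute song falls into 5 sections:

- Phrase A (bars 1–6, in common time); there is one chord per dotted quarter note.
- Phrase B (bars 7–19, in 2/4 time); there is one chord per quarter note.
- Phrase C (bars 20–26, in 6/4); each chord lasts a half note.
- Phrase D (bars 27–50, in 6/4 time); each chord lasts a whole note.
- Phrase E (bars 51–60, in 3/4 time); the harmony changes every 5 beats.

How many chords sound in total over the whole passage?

A has 24 beats and chords last 1.5 each, so 16 chords.
B has 26 beats and chords last 1 each, so 26 chords.
C has 42 beats and chords last 2 each, so 21 chords.
D has 144 beats and chords last 4 each, so 36 chords.
E has 30 beats and chords last 5 each, so 6 chords.
Total: 16 + 26 + 21 + 36 + 6 = 105.

105 chords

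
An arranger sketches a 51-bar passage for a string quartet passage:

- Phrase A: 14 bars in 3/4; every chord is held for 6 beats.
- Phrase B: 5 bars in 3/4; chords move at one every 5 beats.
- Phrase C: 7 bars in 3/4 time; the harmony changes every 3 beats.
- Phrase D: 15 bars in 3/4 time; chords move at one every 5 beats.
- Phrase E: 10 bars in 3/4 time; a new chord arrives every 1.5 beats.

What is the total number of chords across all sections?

A: 14·3 = 42 beats, 42/6 = 7 chords.
B: 5·3 = 15 beats, 15/5 = 3 chords.
C: 7·3 = 21 beats, 21/3 = 7 chords.
D: 15·3 = 45 beats, 45/5 = 9 chords.
E: 10·3 = 30 beats, 30/1.5 = 20 chords.
Total: 7 + 3 + 7 + 9 + 20 = 46.

46 chords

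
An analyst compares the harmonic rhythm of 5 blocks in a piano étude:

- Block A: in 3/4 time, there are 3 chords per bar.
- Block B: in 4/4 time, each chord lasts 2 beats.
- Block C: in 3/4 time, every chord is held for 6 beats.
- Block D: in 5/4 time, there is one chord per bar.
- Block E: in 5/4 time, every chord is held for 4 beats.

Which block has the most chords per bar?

A: 3/1 = 3 chords/bar.
B: 4/2 = 2 chords/bar.
C: 3/6 = 0.5 chords/bar.
D: 5/5 = 1 chord/bar.
E: 5/4 = 1.25 chords/bar.
Fastest is A at 3 chords/bar.

Block A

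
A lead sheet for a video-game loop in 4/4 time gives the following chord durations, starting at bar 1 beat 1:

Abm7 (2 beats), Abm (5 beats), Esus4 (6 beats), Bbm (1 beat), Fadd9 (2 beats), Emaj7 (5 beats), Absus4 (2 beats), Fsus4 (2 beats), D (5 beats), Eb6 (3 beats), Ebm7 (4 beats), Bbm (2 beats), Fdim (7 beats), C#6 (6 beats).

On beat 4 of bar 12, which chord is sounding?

Beat 4 of bar 12 is beat (12−1)×4 + 4 = 48 overall.
Running totals: Abm7 ends at 2, Abm ends at 7, Esus4 ends at 13, Bbm ends at 14, Fadd9 ends at 16, Emaj7 ends at 21, Absus4 ends at 23, Fsus4 ends at 25, D ends at 30, Eb6 ends at 33, Ebm7 ends at 37, Bbm ends at 39, Fdim ends at 46, C#6 ends at 52.
Beat 48 falls within C#6.

C#6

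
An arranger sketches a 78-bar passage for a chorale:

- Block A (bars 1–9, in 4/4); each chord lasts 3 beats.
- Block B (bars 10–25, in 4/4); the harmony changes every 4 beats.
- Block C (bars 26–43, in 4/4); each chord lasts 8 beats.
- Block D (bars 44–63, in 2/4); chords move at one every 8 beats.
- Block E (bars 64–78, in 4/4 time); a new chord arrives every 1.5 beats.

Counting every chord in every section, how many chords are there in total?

A: 9 bars × 4 beats = 36 beats; 3 beats/chord → 12 chords.
B: 16 bars × 4 beats = 64 beats; 4 beats/chord → 16 chords.
C: 18 bars × 4 beats = 72 beats; 8 beats/chord → 9 chords.
D: 20 bars × 2 beats = 40 beats; 8 beats/chord → 5 chords.
E: 15 bars × 4 beats = 60 beats; 1.5 beats/chord → 40 chords.
Total: 12 + 16 + 9 + 5 + 40 = 82.

82 chords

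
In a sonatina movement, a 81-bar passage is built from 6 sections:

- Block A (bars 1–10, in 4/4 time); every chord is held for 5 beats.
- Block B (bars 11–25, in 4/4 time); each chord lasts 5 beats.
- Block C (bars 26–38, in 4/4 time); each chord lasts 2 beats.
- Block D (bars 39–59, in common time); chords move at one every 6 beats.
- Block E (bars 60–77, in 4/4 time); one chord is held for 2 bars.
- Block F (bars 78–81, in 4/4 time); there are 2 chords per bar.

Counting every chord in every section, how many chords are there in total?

A has 40 beats and chords last 5 each, so 8 chords.
B has 60 beats and chords last 5 each, so 12 chords.
C has 52 beats and chords last 2 each, so 26 chords.
D has 84 beats and chords last 6 each, so 14 chords.
E has 72 beats and chords last 8 each, so 9 chords.
F has 16 beats and chords last 2 each, so 8 chords.
Total: 8 + 12 + 26 + 14 + 9 + 8 = 77.

77 chords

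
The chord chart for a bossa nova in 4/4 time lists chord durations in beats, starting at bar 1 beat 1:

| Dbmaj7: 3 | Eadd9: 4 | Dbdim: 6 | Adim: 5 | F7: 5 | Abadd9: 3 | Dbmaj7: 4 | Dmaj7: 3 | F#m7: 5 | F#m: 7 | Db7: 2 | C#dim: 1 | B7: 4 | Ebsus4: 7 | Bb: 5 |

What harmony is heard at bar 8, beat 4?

Beat 4 of bar 8 is beat (8−1)×4 + 4 = 32 overall.
Running totals: Dbmaj7 ends at 3, Eadd9 ends at 7, Dbdim ends at 13, Adim ends at 18, F7 ends at 23, Abadd9 ends at 26, Dbmaj7 ends at 30, Dmaj7 ends at 33.
Beat 32 falls within Dmaj7.

Dmaj7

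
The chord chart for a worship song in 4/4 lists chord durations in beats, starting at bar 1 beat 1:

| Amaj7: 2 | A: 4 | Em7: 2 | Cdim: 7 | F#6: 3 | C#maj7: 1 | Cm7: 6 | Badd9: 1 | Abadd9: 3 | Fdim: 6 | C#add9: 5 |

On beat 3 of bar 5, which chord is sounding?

Beat 3 of bar 5 is beat (5−1)×4 + 3 = 19 overall.
Running totals: Amaj7 ends at 2, A ends at 6, Em7 ends at 8, Cdim ends at 15, F#6 ends at 18, C#maj7 ends at 19.
Beat 19 falls within C#maj7.

C#maj7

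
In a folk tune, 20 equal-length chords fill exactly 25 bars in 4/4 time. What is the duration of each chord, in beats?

25 bars × 4 beats/bar = 100 beats total.
100 beats ÷ 20 chords = 5 beats per chord.

5 beats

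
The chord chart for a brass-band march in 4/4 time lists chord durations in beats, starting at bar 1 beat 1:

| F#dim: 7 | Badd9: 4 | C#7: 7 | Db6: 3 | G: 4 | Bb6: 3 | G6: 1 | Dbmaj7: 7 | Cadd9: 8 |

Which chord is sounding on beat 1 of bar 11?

Beat 1 of bar 11 is beat (11−1)×4 + 1 = 41 overall.
Running totals: F#dim ends at 7, Badd9 ends at 11, C#7 ends at 18, Db6 ends at 21, G ends at 25, Bb6 ends at 28, G6 ends at 29, Dbmaj7 ends at 36, Cadd9 ends at 44.
Beat 41 falls within Cadd9.

Cadd9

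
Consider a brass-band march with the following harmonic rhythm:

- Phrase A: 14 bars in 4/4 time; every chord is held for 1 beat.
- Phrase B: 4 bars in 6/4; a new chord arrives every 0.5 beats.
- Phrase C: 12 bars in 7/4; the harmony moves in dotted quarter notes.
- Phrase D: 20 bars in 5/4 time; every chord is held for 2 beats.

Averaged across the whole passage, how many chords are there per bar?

4.2 chords per bar

A: 14 × 4 = 56 beats ÷ 1 = 56 chords.
B: 4 × 6 = 24 beats ÷ 0.5 = 48 chords.
C: 12 × 7 = 84 beats ÷ 1.5 = 56 chords.
D: 20 × 5 = 100 beats ÷ 2 = 50 chords.
Overall: 210 chords over 50 bars → 210/50 = 4.2 chords per bar.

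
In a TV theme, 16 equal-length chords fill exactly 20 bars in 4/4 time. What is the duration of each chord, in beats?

5 beats

20 bars × 4 beats/bar = 80 beats total.
80 beats ÷ 16 chords = 5 beats per chord.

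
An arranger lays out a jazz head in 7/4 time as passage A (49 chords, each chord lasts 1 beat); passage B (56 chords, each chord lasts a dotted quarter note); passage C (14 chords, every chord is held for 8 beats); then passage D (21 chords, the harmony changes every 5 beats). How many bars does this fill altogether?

50 bars

A: 49 × 1 = 49 beats = 7 bars.
B: 56 × 1.5 = 84 beats = 12 bars.
C: 14 × 8 = 112 beats = 16 bars.
D: 21 × 5 = 105 beats = 15 bars.
Total: 7 + 12 + 16 + 15 = 50 bars.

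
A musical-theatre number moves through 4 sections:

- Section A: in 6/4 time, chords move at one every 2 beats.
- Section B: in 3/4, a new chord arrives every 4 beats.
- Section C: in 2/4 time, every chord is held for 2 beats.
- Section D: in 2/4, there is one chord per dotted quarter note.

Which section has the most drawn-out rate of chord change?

A: 6/2 = 3 chords/bar.
B: 3/4 = 0.75 chords/bar.
C: 2/2 = 1 chord/bar.
D: 2/1.5 = 4/3 chords/bar.
Slowest is B at 0.75 chords/bar.

Section B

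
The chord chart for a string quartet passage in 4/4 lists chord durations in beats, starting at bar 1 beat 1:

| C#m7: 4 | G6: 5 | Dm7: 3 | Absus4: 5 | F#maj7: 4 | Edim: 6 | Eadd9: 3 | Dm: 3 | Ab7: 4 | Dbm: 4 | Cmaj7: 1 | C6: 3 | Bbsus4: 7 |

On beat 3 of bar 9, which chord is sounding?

Beat 3 of bar 9 is beat (9−1)×4 + 3 = 35 overall.
Running totals: C#m7 ends at 4, G6 ends at 9, Dm7 ends at 12, Absus4 ends at 17, F#maj7 ends at 21, Edim ends at 27, Eadd9 ends at 30, Dm ends at 33, Ab7 ends at 37.
Beat 35 falls within Ab7.

Ab7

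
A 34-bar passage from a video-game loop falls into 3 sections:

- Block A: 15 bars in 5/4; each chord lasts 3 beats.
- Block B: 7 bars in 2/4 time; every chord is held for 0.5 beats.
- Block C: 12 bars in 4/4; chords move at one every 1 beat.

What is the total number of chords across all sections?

101 chords

A has 75 beats and chords last 3 each, so 25 chords.
B has 14 beats and chords last 0.5 each, so 28 chords.
C has 48 beats and chords last 1 each, so 48 chords.
Total: 25 + 28 + 48 = 101.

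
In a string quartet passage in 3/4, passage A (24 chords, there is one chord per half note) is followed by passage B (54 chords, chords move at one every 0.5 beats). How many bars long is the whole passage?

25 bars

A: 24 × 2 = 48 beats = 16 bars.
B: 54 × 0.5 = 27 beats = 9 bars.
Total: 16 + 9 = 25 bars.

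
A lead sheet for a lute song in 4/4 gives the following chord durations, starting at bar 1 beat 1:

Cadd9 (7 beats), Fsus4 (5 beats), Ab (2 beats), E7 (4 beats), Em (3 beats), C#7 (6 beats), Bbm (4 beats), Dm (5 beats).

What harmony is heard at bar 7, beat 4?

Bbm

Beat 4 of bar 7 is beat (7−1)×4 + 4 = 28 overall.
Running totals: Cadd9 ends at 7, Fsus4 ends at 12, Ab ends at 14, E7 ends at 18, Em ends at 21, C#7 ends at 27, Bbm ends at 31.
Beat 28 falls within Bbm.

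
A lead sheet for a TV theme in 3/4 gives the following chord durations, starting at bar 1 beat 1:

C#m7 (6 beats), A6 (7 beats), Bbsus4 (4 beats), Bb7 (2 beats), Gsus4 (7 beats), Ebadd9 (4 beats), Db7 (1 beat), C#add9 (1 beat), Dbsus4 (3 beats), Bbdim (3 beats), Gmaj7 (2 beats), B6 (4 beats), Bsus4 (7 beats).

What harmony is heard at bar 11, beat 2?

C#add9

Beat 2 of bar 11 is beat (11−1)×3 + 2 = 32 overall.
Running totals: C#m7 ends at 6, A6 ends at 13, Bbsus4 ends at 17, Bb7 ends at 19, Gsus4 ends at 26, Ebadd9 ends at 30, Db7 ends at 31, C#add9 ends at 32.
Beat 32 falls within C#add9.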